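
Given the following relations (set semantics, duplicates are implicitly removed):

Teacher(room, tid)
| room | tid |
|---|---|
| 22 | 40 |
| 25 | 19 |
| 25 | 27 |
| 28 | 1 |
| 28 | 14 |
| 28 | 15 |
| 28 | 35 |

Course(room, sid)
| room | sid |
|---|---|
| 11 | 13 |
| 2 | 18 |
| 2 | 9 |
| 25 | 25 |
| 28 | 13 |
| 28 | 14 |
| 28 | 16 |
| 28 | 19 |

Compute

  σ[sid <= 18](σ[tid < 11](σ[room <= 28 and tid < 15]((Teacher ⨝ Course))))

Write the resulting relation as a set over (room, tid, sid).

{(28, 1, 13), (28, 1, 14), (28, 1, 16)}

Joining Teacher and Course on room yields {(25, 19, 25), (25, 27, 25), (28, 1, 13), (28, 1, 14), (28, 1, 16), (28, 1, 19), (28, 14, 13), (28, 14, 14), (28, 14, 16), (28, 14, 19), (28, 15, 13), (28, 15, 14), (28, 15, 16), (28, 15, 19), (28, 35, 13), (28, 35, 14), (28, 35, 16), (28, 35, 19)}.
Apply σ_{room <= 28 and tid < 15}; surviving tuples: {(28, 1, 13), (28, 1, 14), (28, 1, 16), (28, 1, 19), (28, 14, 13), (28, 14, 14), (28, 14, 16), (28, 14, 19)}
Apply σ_{tid < 11}; surviving tuples: {(28, 1, 13), (28, 1, 14), (28, 1, 16), (28, 1, 19)}
Apply σ_{sid <= 18}; surviving tuples: {(28, 1, 13), (28, 1, 14), (28, 1, 16)}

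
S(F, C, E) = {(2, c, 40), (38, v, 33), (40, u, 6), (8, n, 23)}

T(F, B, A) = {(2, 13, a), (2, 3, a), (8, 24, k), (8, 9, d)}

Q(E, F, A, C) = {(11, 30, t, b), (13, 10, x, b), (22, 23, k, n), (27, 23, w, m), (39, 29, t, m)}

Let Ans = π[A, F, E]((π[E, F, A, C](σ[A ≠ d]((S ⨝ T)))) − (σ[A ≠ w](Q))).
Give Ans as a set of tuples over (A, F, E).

{(a, 2, 40), (k, 8, 23)}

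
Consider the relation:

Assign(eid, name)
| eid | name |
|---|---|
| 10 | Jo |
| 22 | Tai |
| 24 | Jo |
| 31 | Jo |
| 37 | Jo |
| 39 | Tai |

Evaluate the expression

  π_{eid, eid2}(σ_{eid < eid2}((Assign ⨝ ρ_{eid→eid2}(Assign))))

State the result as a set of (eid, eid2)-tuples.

ρ[eid→eid2]: schema becomes (eid2, name); tuples unchanged.
Joining Assign and ρ_{eid→eid2}(Assign) on name yields {(10, Jo, 10), (10, Jo, 24), (10, Jo, 31), (10, Jo, 37), (22, Tai, 22), (22, Tai, 39), (24, Jo, 10), (24, Jo, 24), (24, Jo, 31), (24, Jo, 37), (31, Jo, 10), (31, Jo, 24), (31, Jo, 31), (31, Jo, 37), (37, Jo, 10), (37, Jo, 24), (37, Jo, 31), (37, Jo, 37), (39, Tai, 22), (39, Tai, 39)}.
Apply σ_{eid < eid2}; surviving tuples: {(10, Jo, 24), (10, Jo, 31), (10, Jo, 37), (22, Tai, 39), (24, Jo, 31), (24, Jo, 37), (31, Jo, 37)}
π_{eid, eid2} gives {(10, 24), (10, 31), (10, 37), (22, 39), (24, 31), (24, 37), (31, 37)}.

{(10, 24), (10, 31), (10, 37), (22, 39), (24, 31), (24, 37), (31, 37)}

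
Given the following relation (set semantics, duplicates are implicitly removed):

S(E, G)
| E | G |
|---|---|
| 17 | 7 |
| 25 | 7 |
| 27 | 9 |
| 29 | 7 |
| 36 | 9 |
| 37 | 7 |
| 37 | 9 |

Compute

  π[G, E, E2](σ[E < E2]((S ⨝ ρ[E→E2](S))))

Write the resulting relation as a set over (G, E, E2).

{(7, 17, 25), (7, 17, 29), (7, 17, 37), (7, 25, 29), (7, 25, 37), (7, 29, 37), (9, 27, 36), (9, 27, 37), (9, 36, 37)}

ρ[E→E2]: schema becomes (E2, G); tuples unchanged.
S ⋈ ρ[E→E2](S) (natural join on G): {(17, 7, 17), (17, 7, 25), (17, 7, 29), (17, 7, 37), (25, 7, 17), (25, 7, 25), (25, 7, 29), (25, 7, 37), (27, 9, 27), (27, 9, 36), (27, 9, 37), (29, 7, 17), (29, 7, 25), (29, 7, 29), (29, 7, 37), (36, 9, 27), (36, 9, 36), (36, 9, 37), (37, 7, 17), (37, 7, 25), (37, 7, 29), (37, 7, 37), (37, 9, 27), (37, 9, 36), (37, 9, 37)}
Apply σ_{E < E2}; surviving tuples: {(17, 7, 25), (17, 7, 29), (17, 7, 37), (25, 7, 29), (25, 7, 37), (27, 9, 36), (27, 9, 37), (29, 7, 37), (36, 9, 37)}
π_{G, E, E2} gives {(7, 17, 25), (7, 17, 29), (7, 17, 37), (7, 25, 29), (7, 25, 37), (7, 29, 37), (9, 27, 36), (9, 27, 37), (9, 36, 37)}.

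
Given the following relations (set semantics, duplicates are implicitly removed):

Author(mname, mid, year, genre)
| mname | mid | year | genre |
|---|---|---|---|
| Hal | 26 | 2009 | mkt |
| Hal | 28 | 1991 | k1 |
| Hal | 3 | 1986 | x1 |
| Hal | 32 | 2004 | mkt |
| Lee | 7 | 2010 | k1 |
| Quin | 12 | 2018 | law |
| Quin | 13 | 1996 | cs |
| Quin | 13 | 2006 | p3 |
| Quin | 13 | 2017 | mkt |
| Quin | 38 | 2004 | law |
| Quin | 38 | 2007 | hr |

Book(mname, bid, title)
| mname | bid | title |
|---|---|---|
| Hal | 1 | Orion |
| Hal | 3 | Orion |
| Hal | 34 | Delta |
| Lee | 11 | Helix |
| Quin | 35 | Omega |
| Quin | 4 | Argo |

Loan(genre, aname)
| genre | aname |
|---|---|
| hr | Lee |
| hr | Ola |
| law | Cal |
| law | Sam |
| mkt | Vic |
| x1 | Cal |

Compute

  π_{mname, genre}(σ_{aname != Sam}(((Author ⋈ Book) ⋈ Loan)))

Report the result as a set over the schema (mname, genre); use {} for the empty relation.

{(Hal, mkt), (Hal, x1), (Quin, hr), (Quin, law), (Quin, mkt)}

Author ⋈ Book (natural join on mname): {(Hal, 26, 2009, mkt, 1, Orion), (Hal, 26, 2009, mkt, 3, Orion), (Hal, 26, 2009, mkt, 34, Delta), (Hal, 28, 1991, k1, 1, Orion), (Hal, 28, 1991, k1, 3, Orion), (Hal, 28, 1991, k1, 34, Delta), (Hal, 3, 1986, x1, 1, Orion), (Hal, 3, 1986, x1, 3, Orion), (Hal, 3, 1986, x1, 34, Delta), (Hal, 32, 2004, mkt, 1, Orion), (Hal, 32, 2004, mkt, 3, Orion), (Hal, 32, 2004, mkt, 34, Delta), (Lee, 7, 2010, k1, 11, Helix), (Quin, 12, 2018, law, 35, Omega), (Quin, 12, 2018, law, 4, Argo), (Quin, 13, 1996, cs, 35, Omega), (Quin, 13, 1996, cs, 4, Argo), (Quin, 13, 2006, p3, 35, Omega), (Quin, 13, 2006, p3, 4, Argo), (Quin, 13, 2017, mkt, 35, Omega), (Quin, 13, 2017, mkt, 4, Argo), (Quin, 38, 2004, law, 35, Omega), (Quin, 38, 2004, law, 4, Argo), (Quin, 38, 2007, hr, 35, Omega), (Quin, 38, 2007, hr, 4, Argo)}
(Author ⋈ Book) ⋈ Loan (natural join on genre): {(Hal, 26, 2009, mkt, 1, Orion, Vic), (Hal, 26, 2009, mkt, 3, Orion, Vic), (Hal, 26, 2009, mkt, 34, Delta, Vic), (Hal, 3, 1986, x1, 1, Orion, Cal), (Hal, 3, 1986, x1, 3, Orion, Cal), (Hal, 3, 1986, x1, 34, Delta, Cal), (Hal, 32, 2004, mkt, 1, Orion, Vic), (Hal, 32, 2004, mkt, 3, Orion, Vic), (Hal, 32, 2004, mkt, 34, Delta, Vic), (Quin, 12, 2018, law, 35, Omega, Cal), (Quin, 12, 2018, law, 35, Omega, Sam), (Quin, 12, 2018, law, 4, Argo, Cal), (Quin, 12, 2018, law, 4, Argo, Sam), (Quin, 13, 2017, mkt, 35, Omega, Vic), (Quin, 13, 2017, mkt, 4, Argo, Vic), (Quin, 38, 2004, law, 35, Omega, Cal), (Quin, 38, 2004, law, 35, Omega, Sam), (Quin, 38, 2004, law, 4, Argo, Cal), (Quin, 38, 2004, law, 4, Argo, Sam), (Quin, 38, 2007, hr, 35, Omega, Lee), (Quin, 38, 2007, hr, 35, Omega, Ola), (Quin, 38, 2007, hr, 4, Argo, Lee), (Quin, 38, 2007, hr, 4, Argo, Ola)}
σ[aname != Sam]: keep tuples satisfying aname != Sam → {(Hal, 26, 2009, mkt, 1, Orion, Vic), (Hal, 26, 2009, mkt, 3, Orion, Vic), (Hal, 26, 2009, mkt, 34, Delta, Vic), (Hal, 3, 1986, x1, 1, Orion, Cal), (Hal, 3, 1986, x1, 3, Orion, Cal), (Hal, 3, 1986, x1, 34, Delta, Cal), (Hal, 32, 2004, mkt, 1, Orion, Vic), (Hal, 32, 2004, mkt, 3, Orion, Vic), (Hal, 32, 2004, mkt, 34, Delta, Vic), (Quin, 12, 2018, law, 35, Omega, Cal), (Quin, 12, 2018, law, 4, Argo, Cal), (Quin, 13, 2017, mkt, 35, Omega, Vic), (Quin, 13, 2017, mkt, 4, Argo, Vic), (Quin, 38, 2004, law, 35, Omega, Cal), (Quin, 38, 2004, law, 4, Argo, Cal), (Quin, 38, 2007, hr, 35, Omega, Lee), (Quin, 38, 2007, hr, 35, Omega, Ola), (Quin, 38, 2007, hr, 4, Argo, Lee), (Quin, 38, 2007, hr, 4, Argo, Ola)}
Projecting to mname, genre (14 duplicate(s) eliminated): {(Hal, mkt), (Hal, x1), (Quin, hr), (Quin, law), (Quin, mkt)}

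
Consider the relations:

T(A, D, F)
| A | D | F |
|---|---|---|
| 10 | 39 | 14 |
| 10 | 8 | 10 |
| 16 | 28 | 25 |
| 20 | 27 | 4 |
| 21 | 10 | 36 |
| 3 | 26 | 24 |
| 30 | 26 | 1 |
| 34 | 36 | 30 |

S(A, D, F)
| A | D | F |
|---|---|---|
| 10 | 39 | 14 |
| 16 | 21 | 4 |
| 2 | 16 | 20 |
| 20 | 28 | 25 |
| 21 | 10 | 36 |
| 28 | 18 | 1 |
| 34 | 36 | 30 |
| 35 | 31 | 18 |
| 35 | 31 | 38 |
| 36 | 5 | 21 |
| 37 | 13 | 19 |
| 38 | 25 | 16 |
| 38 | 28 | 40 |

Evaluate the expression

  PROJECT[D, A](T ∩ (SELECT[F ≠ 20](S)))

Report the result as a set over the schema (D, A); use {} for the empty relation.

Selection F ≠ 20: {(10, 39, 14), (16, 21, 4), (20, 28, 25), (21, 10, 36), (28, 18, 1), (34, 36, 30), (35, 31, 18), (35, 31, 38), (36, 5, 21), (37, 13, 19), (38, 25, 16), (38, 28, 40)}
Intersection: {(10, 39, 14), (10, 8, 10), (16, 28, 25), (20, 27, 4), (21, 10, 36), (3, 26, 24), (30, 26, 1), (34, 36, 30)} with {(10, 39, 14), (16, 21, 4), (20, 28, 25), (21, 10, 36), (28, 18, 1), (34, 36, 30), (35, 31, 18), (35, 31, 38), (36, 5, 21), (37, 13, 19), (38, 25, 16), (38, 28, 40)} → {(10, 39, 14), (21, 10, 36), (34, 36, 30)}
π_{D, A} gives {(10, 21), (36, 34), (39, 10)}.

{(10, 21), (36, 34), (39, 10)}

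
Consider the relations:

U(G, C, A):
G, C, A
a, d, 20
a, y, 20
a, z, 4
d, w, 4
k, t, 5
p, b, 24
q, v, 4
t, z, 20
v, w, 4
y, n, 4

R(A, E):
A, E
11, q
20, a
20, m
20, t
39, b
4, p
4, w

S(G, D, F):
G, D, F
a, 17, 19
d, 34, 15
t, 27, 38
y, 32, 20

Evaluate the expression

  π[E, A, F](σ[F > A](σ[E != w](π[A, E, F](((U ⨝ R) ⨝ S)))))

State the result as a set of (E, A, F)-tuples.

Natural join on A: {(a, d, 20, a), (a, d, 20, m), (a, d, 20, t), (a, y, 20, a), (a, y, 20, m), (a, y, 20, t), (a, z, 4, p), (a, z, 4, w), (d, w, 4, p), (d, w, 4, w), (q, v, 4, p), (q, v, 4, w), (t, z, 20, a), (t, z, 20, m), (t, z, 20, t), (v, w, 4, p), (v, w, 4, w), (y, n, 4, p), (y, n, 4, w)}
Natural join on G: {(a, d, 20, a, 17, 19), (a, d, 20, m, 17, 19), (a, d, 20, t, 17, 19), (a, y, 20, a, 17, 19), (a, y, 20, m, 17, 19), (a, y, 20, t, 17, 19), (a, z, 4, p, 17, 19), (a, z, 4, w, 17, 19), (d, w, 4, p, 34, 15), (d, w, 4, w, 34, 15), (t, z, 20, a, 27, 38), (t, z, 20, m, 27, 38), (t, z, 20, t, 27, 38), (y, n, 4, p, 32, 20), (y, n, 4, w, 32, 20)}
Keep only column(s) A, E, F (3 duplicate(s) eliminated): {(20, a, 19), (20, a, 38), (20, m, 19), (20, m, 38), (20, t, 19), (20, t, 38), (4, p, 15), (4, p, 19), (4, p, 20), (4, w, 15), (4, w, 19), (4, w, 20)}
σ[E != w]: keep tuples satisfying E != w → {(20, a, 19), (20, a, 38), (20, m, 19), (20, m, 38), (20, t, 19), (20, t, 38), (4, p, 15), (4, p, 19), (4, p, 20)}
σ[F > A]: keep tuples satisfying F > A → {(20, a, 38), (20, m, 38), (20, t, 38), (4, p, 15), (4, p, 19), (4, p, 20)}
Keep only column(s) E, A, F: {(a, 20, 38), (m, 20, 38), (p, 4, 15), (p, 4, 19), (p, 4, 20), (t, 20, 38)}

{(a, 20, 38), (m, 20, 38), (p, 4, 15), (p, 4, 19), (p, 4, 20), (t, 20, 38)}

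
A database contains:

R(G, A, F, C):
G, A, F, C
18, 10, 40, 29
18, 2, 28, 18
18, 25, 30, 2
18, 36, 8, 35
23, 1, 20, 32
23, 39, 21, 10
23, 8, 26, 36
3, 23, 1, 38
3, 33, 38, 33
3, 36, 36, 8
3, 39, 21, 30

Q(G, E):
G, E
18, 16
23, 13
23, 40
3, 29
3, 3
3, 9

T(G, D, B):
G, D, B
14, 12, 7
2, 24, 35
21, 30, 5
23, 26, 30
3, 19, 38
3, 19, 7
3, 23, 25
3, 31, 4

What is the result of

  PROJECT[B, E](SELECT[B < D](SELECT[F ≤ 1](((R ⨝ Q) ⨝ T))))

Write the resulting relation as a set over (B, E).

Natural join on G: {(18, 10, 40, 29, 16), (18, 2, 28, 18, 16), (18, 25, 30, 2, 16), (18, 36, 8, 35, 16), (23, 1, 20, 32, 13), (23, 1, 20, 32, 40), (23, 39, 21, 10, 13), (23, 39, 21, 10, 40), (23, 8, 26, 36, 13), (23, 8, 26, 36, 40), (3, 23, 1, 38, 29), (3, 23, 1, 38, 3), (3, 23, 1, 38, 9), (3, 33, 38, 33, 29), (3, 33, 38, 33, 3), (3, 33, 38, 33, 9), (3, 36, 36, 8, 29), (3, 36, 36, 8, 3), (3, 36, 36, 8, 9), (3, 39, 21, 30, 29), (3, 39, 21, 30, 3), (3, 39, 21, 30, 9)}
Natural join on G: {(23, 1, 20, 32, 13, 26, 30), (23, 1, 20, 32, 40, 26, 30), (23, 39, 21, 10, 13, 26, 30), (23, 39, 21, 10, 40, 26, 30), (23, 8, 26, 36, 13, 26, 30), (23, 8, 26, 36, 40, 26, 30), (3, 23, 1, 38, 29, 19, 38), (3, 23, 1, 38, 29, 19, 7), (3, 23, 1, 38, 29, 23, 25), (3, 23, 1, 38, 29, 31, 4), (3, 23, 1, 38, 3, 19, 38), (3, 23, 1, 38, 3, 19, 7), (3, 23, 1, 38, 3, 23, 25), (3, 23, 1, 38, 3, 31, 4), (3, 23, 1, 38, 9, 19, 38), (3, 23, 1, 38, 9, 19, 7), (3, 23, 1, 38, 9, 23, 25), (3, 23, 1, 38, 9, 31, 4), (3, 33, 38, 33, 29, 19, 38), (3, 33, 38, 33, 29, 19, 7), (3, 33, 38, 33, 29, 23, 25), (3, 33, 38, 33, 29, 31, 4), (3, 33, 38, 33, 3, 19, 38), (3, 33, 38, 33, 3, 19, 7), (3, 33, 38, 33, 3, 23, 25), (3, 33, 38, 33, 3, 31, 4), (3, 33, 38, 33, 9, 19, 38), (3, 33, 38, 33, 9, 19, 7), (3, 33, 38, 33, 9, 23, 25), (3, 33, 38, 33, 9, 31, 4), (3, 36, 36, 8, 29, 19, 38), (3, 36, 36, 8, 29, 19, 7), (3, 36, 36, 8, 29, 23, 25), (3, 36, 36, 8, 29, 31, 4), (3, 36, 36, 8, 3, 19, 38), (3, 36, 36, 8, 3, 19, 7), (3, 36, 36, 8, 3, 23, 25), (3, 36, 36, 8, 3, 31, 4), (3, 36, 36, 8, 9, 19, 38), (3, 36, 36, 8, 9, 19, 7), (3, 36, 36, 8, 9, 23, 25), (3, 36, 36, 8, 9, 31, 4), (3, 39, 21, 30, 29, 19, 38), (3, 39, 21, 30, 29, 19, 7), (3, 39, 21, 30, 29, 23, 25), (3, 39, 21, 30, 29, 31, 4), (3, 39, 21, 30, 3, 19, 38), (3, 39, 21, 30, 3, 19, 7), (3, 39, 21, 30, 3, 23, 25), (3, 39, 21, 30, 3, 31, 4), (3, 39, 21, 30, 9, 19, 38), (3, 39, 21, 30, 9, 19, 7), (3, 39, 21, 30, 9, 23, 25), (3, 39, 21, 30, 9, 31, 4)}
Filtering on F ≤ 1 leaves {(3, 23, 1, 38, 29, 19, 38), (3, 23, 1, 38, 29, 19, 7), (3, 23, 1, 38, 29, 23, 25), (3, 23, 1, 38, 29, 31, 4), (3, 23, 1, 38, 3, 19, 38), (3, 23, 1, 38, 3, 19, 7), (3, 23, 1, 38, 3, 23, 25), (3, 23, 1, 38, 3, 31, 4), (3, 23, 1, 38, 9, 19, 38), (3, 23, 1, 38, 9, 19, 7), (3, 23, 1, 38, 9, 23, 25), (3, 23, 1, 38, 9, 31, 4)}.
Filtering on B < D leaves {(3, 23, 1, 38, 29, 19, 7), (3, 23, 1, 38, 29, 31, 4), (3, 23, 1, 38, 3, 19, 7), (3, 23, 1, 38, 3, 31, 4), (3, 23, 1, 38, 9, 19, 7), (3, 23, 1, 38, 9, 31, 4)}.
π[B, E]: project onto (B, E) → {(4, 29), (4, 3), (4, 9), (7, 29), (7, 3), (7, 9)}

{(4, 29), (4, 3), (4, 9), (7, 29), (7, 3), (7, 9)}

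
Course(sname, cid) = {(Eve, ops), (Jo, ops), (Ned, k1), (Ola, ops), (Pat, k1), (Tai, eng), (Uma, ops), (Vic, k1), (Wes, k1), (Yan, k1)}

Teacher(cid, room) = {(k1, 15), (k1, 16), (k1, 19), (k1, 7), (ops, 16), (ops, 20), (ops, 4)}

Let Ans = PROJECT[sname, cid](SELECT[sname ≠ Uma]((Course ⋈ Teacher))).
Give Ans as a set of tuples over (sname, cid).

Natural join on cid: {(Eve, ops, 16), (Eve, ops, 20), (Eve, ops, 4), (Jo, ops, 16), (Jo, ops, 20), (Jo, ops, 4), (Ned, k1, 15), (Ned, k1, 16), (Ned, k1, 19), (Ned, k1, 7), (Ola, ops, 16), (Ola, ops, 20), (Ola, ops, 4), (Pat, k1, 15), (Pat, k1, 16), (Pat, k1, 19), (Pat, k1, 7), (Uma, ops, 16), (Uma, ops, 20), (Uma, ops, 4), (Vic, k1, 15), (Vic, k1, 16), (Vic, k1, 19), (Vic, k1, 7), (Wes, k1, 15), (Wes, k1, 16), (Wes, k1, 19), (Wes, k1, 7), (Yan, k1, 15), (Yan, k1, 16), (Yan, k1, 19), (Yan, k1, 7)}
Apply σ_{sname ≠ Uma}; surviving tuples: {(Eve, ops, 16), (Eve, ops, 20), (Eve, ops, 4), (Jo, ops, 16), (Jo, ops, 20), (Jo, ops, 4), (Ned, k1, 15), (Ned, k1, 16), (Ned, k1, 19), (Ned, k1, 7), (Ola, ops, 16), (Ola, ops, 20), (Ola, ops, 4), (Pat, k1, 15), (Pat, k1, 16), (Pat, k1, 19), (Pat, k1, 7), (Vic, k1, 15), (Vic, k1, 16), (Vic, k1, 19), (Vic, k1, 7), (Wes, k1, 15), (Wes, k1, 16), (Wes, k1, 19), (Wes, k1, 7), (Yan, k1, 15), (Yan, k1, 16), (Yan, k1, 19), (Yan, k1, 7)}
Keep only column(s) sname, cid (21 duplicate(s) eliminated): {(Eve, ops), (Jo, ops), (Ned, k1), (Ola, ops), (Pat, k1), (Vic, k1), (Wes, k1), (Yan, k1)}

{(Eve, ops), (Jo, ops), (Ned, k1), (Ola, ops), (Pat, k1), (Vic, k1), (Wes, k1), (Yan, k1)}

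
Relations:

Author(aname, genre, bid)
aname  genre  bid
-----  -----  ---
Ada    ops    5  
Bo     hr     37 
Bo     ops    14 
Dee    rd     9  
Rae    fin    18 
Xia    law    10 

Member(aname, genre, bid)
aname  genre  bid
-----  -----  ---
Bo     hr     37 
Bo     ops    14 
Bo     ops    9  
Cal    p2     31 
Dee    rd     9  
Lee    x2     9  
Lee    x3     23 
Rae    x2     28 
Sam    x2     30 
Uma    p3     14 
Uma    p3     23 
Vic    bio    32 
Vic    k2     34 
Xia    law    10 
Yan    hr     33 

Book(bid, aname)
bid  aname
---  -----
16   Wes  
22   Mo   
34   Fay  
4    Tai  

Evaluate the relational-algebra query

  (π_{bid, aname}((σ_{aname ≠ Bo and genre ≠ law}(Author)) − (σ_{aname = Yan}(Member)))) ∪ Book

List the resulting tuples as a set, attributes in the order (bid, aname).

{(16, Wes), (18, Rae), (22, Mo), (34, Fay), (4, Tai), (5, Ada), (9, Dee)}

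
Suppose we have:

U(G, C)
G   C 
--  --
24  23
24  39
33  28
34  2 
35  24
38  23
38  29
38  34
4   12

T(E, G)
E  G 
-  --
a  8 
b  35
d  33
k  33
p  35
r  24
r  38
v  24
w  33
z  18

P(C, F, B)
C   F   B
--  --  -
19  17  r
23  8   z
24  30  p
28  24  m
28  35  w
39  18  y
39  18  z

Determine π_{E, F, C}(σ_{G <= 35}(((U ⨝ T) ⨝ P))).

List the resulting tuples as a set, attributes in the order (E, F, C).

{(b, 30, 24), (d, 24, 28), (d, 35, 28), (k, 24, 28), (k, 35, 28), (p, 30, 24), (r, 18, 39), (r, 8, 23), (v, 18, 39), (v, 8, 23), (w, 24, 28), (w, 35, 28)}

Natural join on G: {(24, 23, r), (24, 23, v), (24, 39, r), (24, 39, v), (33, 28, d), (33, 28, k), (33, 28, w), (35, 24, b), (35, 24, p), (38, 23, r), (38, 29, r), (38, 34, r)}
Natural join on C: {(24, 23, r, 8, z), (24, 23, v, 8, z), (24, 39, r, 18, y), (24, 39, r, 18, z), (24, 39, v, 18, y), (24, 39, v, 18, z), (33, 28, d, 24, m), (33, 28, d, 35, w), (33, 28, k, 24, m), (33, 28, k, 35, w), (33, 28, w, 24, m), (33, 28, w, 35, w), (35, 24, b, 30, p), (35, 24, p, 30, p), (38, 23, r, 8, z)}
Apply σ_{G <= 35}; surviving tuples: {(24, 23, r, 8, z), (24, 23, v, 8, z), (24, 39, r, 18, y), (24, 39, r, 18, z), (24, 39, v, 18, y), (24, 39, v, 18, z), (33, 28, d, 24, m), (33, 28, d, 35, w), (33, 28, k, 24, m), (33, 28, k, 35, w), (33, 28, w, 24, m), (33, 28, w, 35, w), (35, 24, b, 30, p), (35, 24, p, 30, p)}
Keep only column(s) E, F, C (2 duplicate(s) eliminated): {(b, 30, 24), (d, 24, 28), (d, 35, 28), (k, 24, 28), (k, 35, 28), (p, 30, 24), (r, 18, 39), (r, 8, 23), (v, 18, 39), (v, 8, 23), (w, 24, 28), (w, 35, 28)}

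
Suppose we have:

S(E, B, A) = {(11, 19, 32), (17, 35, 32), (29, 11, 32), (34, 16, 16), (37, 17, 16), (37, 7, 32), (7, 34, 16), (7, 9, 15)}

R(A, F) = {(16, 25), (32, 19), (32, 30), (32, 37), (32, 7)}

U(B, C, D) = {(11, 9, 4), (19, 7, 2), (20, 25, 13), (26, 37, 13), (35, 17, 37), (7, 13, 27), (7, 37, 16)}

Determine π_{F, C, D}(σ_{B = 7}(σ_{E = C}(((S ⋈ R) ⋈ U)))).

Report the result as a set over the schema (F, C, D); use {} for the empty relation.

{(19, 37, 16), (30, 37, 16), (37, 37, 16), (7, 37, 16)}

Joining S and R on A yields {(11, 19, 32, 19), (11, 19, 32, 30), (11, 19, 32, 37), (11, 19, 32, 7), (17, 35, 32, 19), (17, 35, 32, 30), (17, 35, 32, 37), (17, 35, 32, 7), (29, 11, 32, 19), (29, 11, 32, 30), (29, 11, 32, 37), (29, 11, 32, 7), (34, 16, 16, 25), (37, 17, 16, 25), (37, 7, 32, 19), (37, 7, 32, 30), (37, 7, 32, 37), (37, 7, 32, 7), (7, 34, 16, 25)}.
Joining (S ⋈ R) and U on B yields {(11, 19, 32, 19, 7, 2), (11, 19, 32, 30, 7, 2), (11, 19, 32, 37, 7, 2), (11, 19, 32, 7, 7, 2), (17, 35, 32, 19, 17, 37), (17, 35, 32, 30, 17, 37), (17, 35, 32, 37, 17, 37), (17, 35, 32, 7, 17, 37), (29, 11, 32, 19, 9, 4), (29, 11, 32, 30, 9, 4), (29, 11, 32, 37, 9, 4), (29, 11, 32, 7, 9, 4), (37, 7, 32, 19, 13, 27), (37, 7, 32, 19, 37, 16), (37, 7, 32, 30, 13, 27), (37, 7, 32, 30, 37, 16), (37, 7, 32, 37, 13, 27), (37, 7, 32, 37, 37, 16), (37, 7, 32, 7, 13, 27), (37, 7, 32, 7, 37, 16)}.
Filtering on E = C leaves {(17, 35, 32, 19, 17, 37), (17, 35, 32, 30, 17, 37), (17, 35, 32, 37, 17, 37), (17, 35, 32, 7, 17, 37), (37, 7, 32, 19, 37, 16), (37, 7, 32, 30, 37, 16), (37, 7, 32, 37, 37, 16), (37, 7, 32, 7, 37, 16)}.
Filtering on B = 7 leaves {(37, 7, 32, 19, 37, 16), (37, 7, 32, 30, 37, 16), (37, 7, 32, 37, 37, 16), (37, 7, 32, 7, 37, 16)}.
π_{F, C, D} gives {(19, 37, 16), (30, 37, 16), (37, 37, 16), (7, 37, 16)}.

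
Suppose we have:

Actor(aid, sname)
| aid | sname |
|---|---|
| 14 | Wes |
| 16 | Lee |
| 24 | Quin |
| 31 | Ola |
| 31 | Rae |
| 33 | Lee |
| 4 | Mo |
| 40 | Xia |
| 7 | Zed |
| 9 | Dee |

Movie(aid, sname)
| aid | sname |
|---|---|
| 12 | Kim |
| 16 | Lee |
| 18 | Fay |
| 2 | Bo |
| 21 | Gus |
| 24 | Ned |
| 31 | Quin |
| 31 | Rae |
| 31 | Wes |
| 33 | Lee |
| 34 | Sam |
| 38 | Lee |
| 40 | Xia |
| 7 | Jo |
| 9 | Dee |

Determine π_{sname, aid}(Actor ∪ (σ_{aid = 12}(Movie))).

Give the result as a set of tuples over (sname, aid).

Selection aid = 12: {(12, Kim)}
Union: {(14, Wes), (16, Lee), (24, Quin), (31, Ola), (31, Rae), (33, Lee), (4, Mo), (40, Xia), (7, Zed), (9, Dee)} with {(12, Kim)} → {(12, Kim), (14, Wes), (16, Lee), (24, Quin), (31, Ola), (31, Rae), (33, Lee), (4, Mo), (40, Xia), (7, Zed), (9, Dee)}
Keep only column(s) sname, aid: {(Dee, 9), (Kim, 12), (Lee, 16), (Lee, 33), (Mo, 4), (Ola, 31), (Quin, 24), (Rae, 31), (Wes, 14), (Xia, 40), (Zed, 7)}

{(Dee, 9), (Kim, 12), (Lee, 16), (Lee, 33), (Mo, 4), (Ola, 31), (Quin, 24), (Rae, 31), (Wes, 14), (Xia, 40), (Zed, 7)}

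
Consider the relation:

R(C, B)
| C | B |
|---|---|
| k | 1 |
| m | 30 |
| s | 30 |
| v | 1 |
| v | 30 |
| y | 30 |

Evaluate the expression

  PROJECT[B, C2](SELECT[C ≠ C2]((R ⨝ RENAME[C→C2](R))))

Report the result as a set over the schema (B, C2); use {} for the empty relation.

ρ[C→C2]: schema becomes (C2, B); tuples unchanged.
R ⋈ RENAME[C→C2](R) (natural join on B): {(k, 1, k), (k, 1, v), (m, 30, m), (m, 30, s), (m, 30, v), (m, 30, y), (s, 30, m), (s, 30, s), (s, 30, v), (s, 30, y), (v, 1, k), (v, 1, v), (v, 30, m), (v, 30, s), (v, 30, v), (v, 30, y), (y, 30, m), (y, 30, s), (y, 30, v), (y, 30, y)}
Selection C ≠ C2: {(k, 1, v), (m, 30, s), (m, 30, v), (m, 30, y), (s, 30, m), (s, 30, v), (s, 30, y), (v, 1, k), (v, 30, m), (v, 30, s), (v, 30, y), (y, 30, m), (y, 30, s), (y, 30, v)}
Projecting to B, C2 (8 duplicate(s) eliminated): {(1, k), (1, v), (30, m), (30, s), (30, v), (30, y)}

{(1, k), (1, v), (30, m), (30, s), (30, v), (30, y)}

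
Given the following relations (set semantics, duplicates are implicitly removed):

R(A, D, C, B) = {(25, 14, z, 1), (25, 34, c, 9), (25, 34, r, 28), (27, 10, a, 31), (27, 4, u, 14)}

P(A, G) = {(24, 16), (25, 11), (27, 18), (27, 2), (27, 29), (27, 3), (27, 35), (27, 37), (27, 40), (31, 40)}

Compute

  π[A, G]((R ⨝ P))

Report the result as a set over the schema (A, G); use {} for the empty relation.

R ⋈ P (natural join on A): {(25, 14, z, 1, 11), (25, 34, c, 9, 11), (25, 34, r, 28, 11), (27, 10, a, 31, 18), (27, 10, a, 31, 2), (27, 10, a, 31, 29), (27, 10, a, 31, 3), (27, 10, a, 31, 35), (27, 10, a, 31, 37), (27, 10, a, 31, 40), (27, 4, u, 14, 18), (27, 4, u, 14, 2), (27, 4, u, 14, 29), (27, 4, u, 14, 3), (27, 4, u, 14, 35), (27, 4, u, 14, 37), (27, 4, u, 14, 40)}
Projecting to A, G (9 duplicate(s) eliminated): {(25, 11), (27, 18), (27, 2), (27, 29), (27, 3), (27, 35), (27, 37), (27, 40)}

{(25, 11), (27, 18), (27, 2), (27, 29), (27, 3), (27, 35), (27, 37), (27, 40)}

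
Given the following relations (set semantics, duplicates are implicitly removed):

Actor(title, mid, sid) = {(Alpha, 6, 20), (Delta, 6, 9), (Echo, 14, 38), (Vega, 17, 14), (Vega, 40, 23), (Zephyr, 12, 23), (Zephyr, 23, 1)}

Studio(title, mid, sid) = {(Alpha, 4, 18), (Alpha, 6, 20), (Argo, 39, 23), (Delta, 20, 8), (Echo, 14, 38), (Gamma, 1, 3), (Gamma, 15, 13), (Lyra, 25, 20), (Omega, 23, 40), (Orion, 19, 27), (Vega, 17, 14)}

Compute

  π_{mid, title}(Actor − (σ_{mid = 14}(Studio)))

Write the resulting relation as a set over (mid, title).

{(12, Zephyr), (17, Vega), (23, Zephyr), (40, Vega), (6, Alpha), (6, Delta)}

σ[mid = 14]: keep tuples satisfying mid = 14 → {(Echo, 14, 38)}
Taking the difference: {(Alpha, 6, 20), (Delta, 6, 9), (Vega, 17, 14), (Vega, 40, 23), (Zephyr, 12, 23), (Zephyr, 23, 1)}
π_{mid, title} gives {(12, Zephyr), (17, Vega), (23, Zephyr), (40, Vega), (6, Alpha), (6, Delta)}.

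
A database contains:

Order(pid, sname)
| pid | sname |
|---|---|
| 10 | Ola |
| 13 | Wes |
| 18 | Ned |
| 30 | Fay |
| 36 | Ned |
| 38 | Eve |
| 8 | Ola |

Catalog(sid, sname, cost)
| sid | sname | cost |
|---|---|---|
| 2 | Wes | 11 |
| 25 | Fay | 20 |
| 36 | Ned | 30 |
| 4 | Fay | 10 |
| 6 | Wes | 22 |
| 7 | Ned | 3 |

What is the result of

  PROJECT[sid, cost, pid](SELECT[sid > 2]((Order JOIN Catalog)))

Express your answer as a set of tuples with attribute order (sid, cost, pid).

{(25, 20, 30), (36, 30, 18), (36, 30, 36), (4, 10, 30), (6, 22, 13), (7, 3, 18), (7, 3, 36)}

Joining Order and Catalog on sname yields {(13, Wes, 2, 11), (13, Wes, 6, 22), (18, Ned, 36, 30), (18, Ned, 7, 3), (30, Fay, 25, 20), (30, Fay, 4, 10), (36, Ned, 36, 30), (36, Ned, 7, 3)}.
Filtering on sid > 2 leaves {(13, Wes, 6, 22), (18, Ned, 36, 30), (18, Ned, 7, 3), (30, Fay, 25, 20), (30, Fay, 4, 10), (36, Ned, 36, 30), (36, Ned, 7, 3)}.
π_{sid, cost, pid} gives {(25, 20, 30), (36, 30, 18), (36, 30, 36), (4, 10, 30), (6, 22, 13), (7, 3, 18), (7, 3, 36)}.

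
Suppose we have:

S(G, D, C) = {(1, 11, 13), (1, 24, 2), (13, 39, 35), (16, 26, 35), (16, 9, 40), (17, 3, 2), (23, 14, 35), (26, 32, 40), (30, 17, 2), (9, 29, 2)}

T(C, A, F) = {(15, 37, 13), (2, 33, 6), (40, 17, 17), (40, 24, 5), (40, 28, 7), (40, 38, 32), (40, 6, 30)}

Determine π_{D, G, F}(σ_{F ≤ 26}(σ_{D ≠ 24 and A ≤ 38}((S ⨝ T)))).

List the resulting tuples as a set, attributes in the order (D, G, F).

Natural join on C: {(1, 24, 2, 33, 6), (16, 9, 40, 17, 17), (16, 9, 40, 24, 5), (16, 9, 40, 28, 7), (16, 9, 40, 38, 32), (16, 9, 40, 6, 30), (17, 3, 2, 33, 6), (26, 32, 40, 17, 17), (26, 32, 40, 24, 5), (26, 32, 40, 28, 7), (26, 32, 40, 38, 32), (26, 32, 40, 6, 30), (30, 17, 2, 33, 6), (9, 29, 2, 33, 6)}
Apply σ_{D ≠ 24 and A ≤ 38}; surviving tuples: {(16, 9, 40, 17, 17), (16, 9, 40, 24, 5), (16, 9, 40, 28, 7), (16, 9, 40, 38, 32), (16, 9, 40, 6, 30), (17, 3, 2, 33, 6), (26, 32, 40, 17, 17), (26, 32, 40, 24, 5), (26, 32, 40, 28, 7), (26, 32, 40, 38, 32), (26, 32, 40, 6, 30), (30, 17, 2, 33, 6), (9, 29, 2, 33, 6)}
Apply σ_{F ≤ 26}; surviving tuples: {(16, 9, 40, 17, 17), (16, 9, 40, 24, 5), (16, 9, 40, 28, 7), (17, 3, 2, 33, 6), (26, 32, 40, 17, 17), (26, 32, 40, 24, 5), (26, 32, 40, 28, 7), (30, 17, 2, 33, 6), (9, 29, 2, 33, 6)}
π[D, G, F]: project onto (D, G, F) → {(17, 30, 6), (29, 9, 6), (3, 17, 6), (32, 26, 17), (32, 26, 5), (32, 26, 7), (9, 16, 17), (9, 16, 5), (9, 16, 7)}

{(17, 30, 6), (29, 9, 6), (3, 17, 6), (32, 26, 17), (32, 26, 5), (32, 26, 7), (9, 16, 17), (9, 16, 5), (9, 16, 7)}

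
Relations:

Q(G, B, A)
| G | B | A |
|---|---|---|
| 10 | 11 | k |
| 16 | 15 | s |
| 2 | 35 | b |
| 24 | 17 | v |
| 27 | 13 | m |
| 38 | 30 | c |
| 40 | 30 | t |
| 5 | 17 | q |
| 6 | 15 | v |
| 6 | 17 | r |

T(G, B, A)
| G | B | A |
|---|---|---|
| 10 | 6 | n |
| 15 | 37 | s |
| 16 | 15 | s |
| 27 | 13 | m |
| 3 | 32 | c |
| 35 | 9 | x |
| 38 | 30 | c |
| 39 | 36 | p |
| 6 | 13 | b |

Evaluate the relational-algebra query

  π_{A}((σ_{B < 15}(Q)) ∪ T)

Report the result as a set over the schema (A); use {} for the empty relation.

Apply σ_{B < 15}; surviving tuples: {(10, 11, k), (27, 13, m)}
Set union of the two operands is {(10, 11, k), (10, 6, n), (15, 37, s), (16, 15, s), (27, 13, m), (3, 32, c), (35, 9, x), (38, 30, c), (39, 36, p), (6, 13, b)}.
π_{A} gives {b, c, k, m, n, p, s, x} (2 duplicate(s) eliminated).

{b, c, k, m, n, p, s, x}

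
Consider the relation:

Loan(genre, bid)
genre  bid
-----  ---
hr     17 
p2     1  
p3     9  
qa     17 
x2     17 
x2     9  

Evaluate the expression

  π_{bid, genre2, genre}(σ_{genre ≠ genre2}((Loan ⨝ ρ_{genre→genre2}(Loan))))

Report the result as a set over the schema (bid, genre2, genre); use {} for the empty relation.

{(17, hr, qa), (17, hr, x2), (17, qa, hr), (17, qa, x2), (17, x2, hr), (17, x2, qa), (9, p3, x2), (9, x2, p3)}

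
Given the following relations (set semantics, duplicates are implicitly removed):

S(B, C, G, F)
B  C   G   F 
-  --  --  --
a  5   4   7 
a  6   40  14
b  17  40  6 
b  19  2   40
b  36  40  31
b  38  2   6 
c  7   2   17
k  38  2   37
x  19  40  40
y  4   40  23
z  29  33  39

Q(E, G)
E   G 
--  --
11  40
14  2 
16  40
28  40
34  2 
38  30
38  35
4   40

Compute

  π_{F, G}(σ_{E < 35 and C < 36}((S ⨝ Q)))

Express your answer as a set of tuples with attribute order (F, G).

Natural join on G: {(a, 6, 40, 14, 11), (a, 6, 40, 14, 16), (a, 6, 40, 14, 28), (a, 6, 40, 14, 4), (b, 17, 40, 6, 11), (b, 17, 40, 6, 16), (b, 17, 40, 6, 28), (b, 17, 40, 6, 4), (b, 19, 2, 40, 14), (b, 19, 2, 40, 34), (b, 36, 40, 31, 11), (b, 36, 40, 31, 16), (b, 36, 40, 31, 28), (b, 36, 40, 31, 4), (b, 38, 2, 6, 14), (b, 38, 2, 6, 34), (c, 7, 2, 17, 14), (c, 7, 2, 17, 34), (k, 38, 2, 37, 14), (k, 38, 2, 37, 34), (x, 19, 40, 40, 11), (x, 19, 40, 40, 16), (x, 19, 40, 40, 28), (x, 19, 40, 40, 4), (y, 4, 40, 23, 11), (y, 4, 40, 23, 16), (y, 4, 40, 23, 28), (y, 4, 40, 23, 4)}
Apply σ_{E < 35 and C < 36}; surviving tuples: {(a, 6, 40, 14, 11), (a, 6, 40, 14, 16), (a, 6, 40, 14, 28), (a, 6, 40, 14, 4), (b, 17, 40, 6, 11), (b, 17, 40, 6, 16), (b, 17, 40, 6, 28), (b, 17, 40, 6, 4), (b, 19, 2, 40, 14), (b, 19, 2, 40, 34), (c, 7, 2, 17, 14), (c, 7, 2, 17, 34), (x, 19, 40, 40, 11), (x, 19, 40, 40, 16), (x, 19, 40, 40, 28), (x, 19, 40, 40, 4), (y, 4, 40, 23, 11), (y, 4, 40, 23, 16), (y, 4, 40, 23, 28), (y, 4, 40, 23, 4)}
Projecting to F, G (14 duplicate(s) eliminated): {(14, 40), (17, 2), (23, 40), (40, 2), (40, 40), (6, 40)}

{(14, 40), (17, 2), (23, 40), (40, 2), (40, 40), (6, 40)}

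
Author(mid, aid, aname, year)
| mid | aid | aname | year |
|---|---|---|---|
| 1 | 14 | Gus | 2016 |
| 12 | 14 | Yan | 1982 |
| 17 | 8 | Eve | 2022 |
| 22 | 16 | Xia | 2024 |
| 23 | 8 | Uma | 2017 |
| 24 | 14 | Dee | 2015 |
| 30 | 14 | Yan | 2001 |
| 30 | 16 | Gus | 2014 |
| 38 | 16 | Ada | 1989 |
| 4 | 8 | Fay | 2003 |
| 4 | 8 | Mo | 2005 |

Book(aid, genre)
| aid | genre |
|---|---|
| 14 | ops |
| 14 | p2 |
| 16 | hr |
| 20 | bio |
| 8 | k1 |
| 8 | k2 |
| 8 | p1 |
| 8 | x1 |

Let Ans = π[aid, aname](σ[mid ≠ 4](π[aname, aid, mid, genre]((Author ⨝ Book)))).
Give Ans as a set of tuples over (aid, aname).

Natural join on aid: {(1, 14, Gus, 2016, ops), (1, 14, Gus, 2016, p2), (12, 14, Yan, 1982, ops), (12, 14, Yan, 1982, p2), (17, 8, Eve, 2022, k1), (17, 8, Eve, 2022, k2), (17, 8, Eve, 2022, p1), (17, 8, Eve, 2022, x1), (22, 16, Xia, 2024, hr), (23, 8, Uma, 2017, k1), (23, 8, Uma, 2017, k2), (23, 8, Uma, 2017, p1), (23, 8, Uma, 2017, x1), (24, 14, Dee, 2015, ops), (24, 14, Dee, 2015, p2), (30, 14, Yan, 2001, ops), (30, 14, Yan, 2001, p2), (30, 16, Gus, 2014, hr), (38, 16, Ada, 1989, hr), (4, 8, Fay, 2003, k1), (4, 8, Fay, 2003, k2), (4, 8, Fay, 2003, p1), (4, 8, Fay, 2003, x1), (4, 8, Mo, 2005, k1), (4, 8, Mo, 2005, k2), (4, 8, Mo, 2005, p1), (4, 8, Mo, 2005, x1)}
π[aname, aid, mid, genre]: project onto (aname, aid, mid, genre) → {(Ada, 16, 38, hr), (Dee, 14, 24, ops), (Dee, 14, 24, p2), (Eve, 8, 17, k1), (Eve, 8, 17, k2), (Eve, 8, 17, p1), (Eve, 8, 17, x1), (Fay, 8, 4, k1), (Fay, 8, 4, k2), (Fay, 8, 4, p1), (Fay, 8, 4, x1), (Gus, 14, 1, ops), (Gus, 14, 1, p2), (Gus, 16, 30, hr), (Mo, 8, 4, k1), (Mo, 8, 4, k2), (Mo, 8, 4, p1), (Mo, 8, 4, x1), (Uma, 8, 23, k1), (Uma, 8, 23, k2), (Uma, 8, 23, p1), (Uma, 8, 23, x1), (Xia, 16, 22, hr), (Yan, 14, 12, ops), (Yan, 14, 12, p2), (Yan, 14, 30, ops), (Yan, 14, 30, p2)}
Filtering on mid ≠ 4 leaves {(Ada, 16, 38, hr), (Dee, 14, 24, ops), (Dee, 14, 24, p2), (Eve, 8, 17, k1), (Eve, 8, 17, k2), (Eve, 8, 17, p1), (Eve, 8, 17, x1), (Gus, 14, 1, ops), (Gus, 14, 1, p2), (Gus, 16, 30, hr), (Uma, 8, 23, k1), (Uma, 8, 23, k2), (Uma, 8, 23, p1), (Uma, 8, 23, x1), (Xia, 16, 22, hr), (Yan, 14, 12, ops), (Yan, 14, 12, p2), (Yan, 14, 30, ops), (Yan, 14, 30, p2)}.
π[aid, aname]: project onto (aid, aname) (11 duplicate(s) eliminated) → {(14, Dee), (14, Gus), (14, Yan), (16, Ada), (16, Gus), (16, Xia), (8, Eve), (8, Uma)}

{(14, Dee), (14, Gus), (14, Yan), (16, Ada), (16, Gus), (16, Xia), (8, Eve), (8, Uma)}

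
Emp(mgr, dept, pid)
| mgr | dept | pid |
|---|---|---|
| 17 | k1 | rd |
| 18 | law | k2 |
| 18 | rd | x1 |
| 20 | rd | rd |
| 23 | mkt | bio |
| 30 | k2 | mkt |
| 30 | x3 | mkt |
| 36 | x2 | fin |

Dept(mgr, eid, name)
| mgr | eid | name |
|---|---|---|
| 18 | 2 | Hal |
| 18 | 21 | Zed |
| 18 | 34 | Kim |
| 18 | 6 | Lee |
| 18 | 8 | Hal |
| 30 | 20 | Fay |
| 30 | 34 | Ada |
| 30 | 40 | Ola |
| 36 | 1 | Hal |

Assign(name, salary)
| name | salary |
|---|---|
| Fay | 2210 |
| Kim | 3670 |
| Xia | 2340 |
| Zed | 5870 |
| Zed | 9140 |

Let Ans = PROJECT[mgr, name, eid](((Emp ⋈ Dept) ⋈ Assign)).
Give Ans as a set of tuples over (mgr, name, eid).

Natural join on mgr: {(18, law, k2, 2, Hal), (18, law, k2, 21, Zed), (18, law, k2, 34, Kim), (18, law, k2, 6, Lee), (18, law, k2, 8, Hal), (18, rd, x1, 2, Hal), (18, rd, x1, 21, Zed), (18, rd, x1, 34, Kim), (18, rd, x1, 6, Lee), (18, rd, x1, 8, Hal), (30, k2, mkt, 20, Fay), (30, k2, mkt, 34, Ada), (30, k2, mkt, 40, Ola), (30, x3, mkt, 20, Fay), (30, x3, mkt, 34, Ada), (30, x3, mkt, 40, Ola), (36, x2, fin, 1, Hal)}
Natural join on name: {(18, law, k2, 21, Zed, 5870), (18, law, k2, 21, Zed, 9140), (18, law, k2, 34, Kim, 3670), (18, rd, x1, 21, Zed, 5870), (18, rd, x1, 21, Zed, 9140), (18, rd, x1, 34, Kim, 3670), (30, k2, mkt, 20, Fay, 2210), (30, x3, mkt, 20, Fay, 2210)}
π_{mgr, name, eid} gives {(18, Kim, 34), (18, Zed, 21), (30, Fay, 20)} (5 duplicate(s) eliminated).

{(18, Kim, 34), (18, Zed, 21), (30, Fay, 20)}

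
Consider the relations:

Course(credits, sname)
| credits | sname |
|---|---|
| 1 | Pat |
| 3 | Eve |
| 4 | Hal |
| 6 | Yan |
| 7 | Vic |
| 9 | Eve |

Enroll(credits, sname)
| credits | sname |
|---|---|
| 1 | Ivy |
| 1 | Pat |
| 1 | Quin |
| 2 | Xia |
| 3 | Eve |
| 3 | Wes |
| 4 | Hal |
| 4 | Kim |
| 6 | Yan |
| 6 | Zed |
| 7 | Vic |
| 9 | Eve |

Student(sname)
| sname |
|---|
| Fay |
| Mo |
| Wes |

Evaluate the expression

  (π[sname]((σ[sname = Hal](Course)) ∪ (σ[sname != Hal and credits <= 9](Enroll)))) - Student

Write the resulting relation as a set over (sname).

{Eve, Hal, Ivy, Kim, Pat, Quin, Vic, Xia, Yan, Zed}

Filtering on sname = Hal leaves {(4, Hal)}.
Filtering on sname != Hal and credits <= 9 leaves {(1, Ivy), (1, Pat), (1, Quin), (2, Xia), (3, Eve), (3, Wes), (4, Kim), (6, Yan), (6, Zed), (7, Vic), (9, Eve)}.
Union: {(4, Hal)} with {(1, Ivy), (1, Pat), (1, Quin), (2, Xia), (3, Eve), (3, Wes), (4, Kim), (6, Yan), (6, Zed), (7, Vic), (9, Eve)} → {(1, Ivy), (1, Pat), (1, Quin), (2, Xia), (3, Eve), (3, Wes), (4, Hal), (4, Kim), (6, Yan), (6, Zed), (7, Vic), (9, Eve)}
Keep only column(s) sname (1 duplicate(s) eliminated): {Eve, Hal, Ivy, Kim, Pat, Quin, Vic, Wes, Xia, Yan, Zed}
Difference: {Eve, Hal, Ivy, Kim, Pat, Quin, Vic, Wes, Xia, Yan, Zed} with {Fay, Mo, Wes} → {Eve, Hal, Ivy, Kim, Pat, Quin, Vic, Xia, Yan, Zed}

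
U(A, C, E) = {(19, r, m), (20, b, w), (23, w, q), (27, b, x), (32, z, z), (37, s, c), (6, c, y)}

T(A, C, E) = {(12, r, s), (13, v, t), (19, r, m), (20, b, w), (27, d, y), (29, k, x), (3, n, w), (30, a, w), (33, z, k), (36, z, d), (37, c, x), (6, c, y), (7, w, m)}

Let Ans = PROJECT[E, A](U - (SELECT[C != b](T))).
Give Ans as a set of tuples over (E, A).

σ[C != b]: keep tuples satisfying C != b → {(12, r, s), (13, v, t), (19, r, m), (27, d, y), (29, k, x), (3, n, w), (30, a, w), (33, z, k), (36, z, d), (37, c, x), (6, c, y), (7, w, m)}
Set difference of the two operands is {(20, b, w), (23, w, q), (27, b, x), (32, z, z), (37, s, c)}.
Keep only column(s) E, A: {(c, 37), (q, 23), (w, 20), (x, 27), (z, 32)}

{(c, 37), (q, 23), (w, 20), (x, 27), (z, 32)}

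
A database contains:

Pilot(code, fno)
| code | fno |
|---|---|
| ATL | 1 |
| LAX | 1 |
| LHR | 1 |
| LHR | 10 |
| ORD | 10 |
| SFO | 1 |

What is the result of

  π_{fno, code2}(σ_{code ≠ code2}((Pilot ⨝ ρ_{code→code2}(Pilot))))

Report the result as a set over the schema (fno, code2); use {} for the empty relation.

ρ[code→code2]: schema becomes (code2, fno); tuples unchanged.
Joining Pilot and ρ_{code→code2}(Pilot) on fno yields {(ATL, 1, ATL), (ATL, 1, LAX), (ATL, 1, LHR), (ATL, 1, SFO), (LAX, 1, ATL), (LAX, 1, LAX), (LAX, 1, LHR), (LAX, 1, SFO), (LHR, 1, ATL), (LHR, 1, LAX), (LHR, 1, LHR), (LHR, 1, SFO), (LHR, 10, LHR), (LHR, 10, ORD), (ORD, 10, LHR), (ORD, 10, ORD), (SFO, 1, ATL), (SFO, 1, LAX), (SFO, 1, LHR), (SFO, 1, SFO)}.
σ[code ≠ code2]: keep tuples satisfying code ≠ code2 → {(ATL, 1, LAX), (ATL, 1, LHR), (ATL, 1, SFO), (LAX, 1, ATL), (LAX, 1, LHR), (LAX, 1, SFO), (LHR, 1, ATL), (LHR, 1, LAX), (LHR, 1, SFO), (LHR, 10, ORD), (ORD, 10, LHR), (SFO, 1, ATL), (SFO, 1, LAX), (SFO, 1, LHR)}
π[fno, code2]: project onto (fno, code2) (8 duplicate(s) eliminated) → {(1, ATL), (1, LAX), (1, LHR), (1, SFO), (10, LHR), (10, ORD)}

{(1, ATL), (1, LAX), (1, LHR), (1, SFO), (10, LHR), (10, ORD)}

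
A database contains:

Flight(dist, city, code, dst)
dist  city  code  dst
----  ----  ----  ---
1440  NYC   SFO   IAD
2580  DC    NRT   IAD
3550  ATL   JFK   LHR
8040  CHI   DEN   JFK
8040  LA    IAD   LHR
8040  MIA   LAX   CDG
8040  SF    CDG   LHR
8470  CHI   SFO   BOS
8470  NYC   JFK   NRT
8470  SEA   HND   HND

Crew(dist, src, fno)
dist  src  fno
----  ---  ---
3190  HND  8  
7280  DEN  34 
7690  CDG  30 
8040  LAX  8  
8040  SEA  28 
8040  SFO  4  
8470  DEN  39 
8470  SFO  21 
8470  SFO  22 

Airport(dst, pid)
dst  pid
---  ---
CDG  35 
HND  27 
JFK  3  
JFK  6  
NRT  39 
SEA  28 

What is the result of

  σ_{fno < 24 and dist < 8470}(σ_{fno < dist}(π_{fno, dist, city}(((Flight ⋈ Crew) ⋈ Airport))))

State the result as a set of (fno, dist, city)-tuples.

{(4, 8040, CHI), (4, 8040, MIA), (8, 8040, CHI), (8, 8040, MIA)}

Natural join on dist: {(8040, CHI, DEN, JFK, LAX, 8), (8040, CHI, DEN, JFK, SEA, 28), (8040, CHI, DEN, JFK, SFO, 4), (8040, LA, IAD, LHR, LAX, 8), (8040, LA, IAD, LHR, SEA, 28), (8040, LA, IAD, LHR, SFO, 4), (8040, MIA, LAX, CDG, LAX, 8), (8040, MIA, LAX, CDG, SEA, 28), (8040, MIA, LAX, CDG, SFO, 4), (8040, SF, CDG, LHR, LAX, 8), (8040, SF, CDG, LHR, SEA, 28), (8040, SF, CDG, LHR, SFO, 4), (8470, CHI, SFO, BOS, DEN, 39), (8470, CHI, SFO, BOS, SFO, 21), (8470, CHI, SFO, BOS, SFO, 22), (8470, NYC, JFK, NRT, DEN, 39), (8470, NYC, JFK, NRT, SFO, 21), (8470, NYC, JFK, NRT, SFO, 22), (8470, SEA, HND, HND, DEN, 39), (8470, SEA, HND, HND, SFO, 21), (8470, SEA, HND, HND, SFO, 22)}
Natural join on dst: {(8040, CHI, DEN, JFK, LAX, 8, 3), (8040, CHI, DEN, JFK, LAX, 8, 6), (8040, CHI, DEN, JFK, SEA, 28, 3), (8040, CHI, DEN, JFK, SEA, 28, 6), (8040, CHI, DEN, JFK, SFO, 4, 3), (8040, CHI, DEN, JFK, SFO, 4, 6), (8040, MIA, LAX, CDG, LAX, 8, 35), (8040, MIA, LAX, CDG, SEA, 28, 35), (8040, MIA, LAX, CDG, SFO, 4, 35), (8470, NYC, JFK, NRT, DEN, 39, 39), (8470, NYC, JFK, NRT, SFO, 21, 39), (8470, NYC, JFK, NRT, SFO, 22, 39), (8470, SEA, HND, HND, DEN, 39, 27), (8470, SEA, HND, HND, SFO, 21, 27), (8470, SEA, HND, HND, SFO, 22, 27)}
π_{fno, dist, city} gives {(21, 8470, NYC), (21, 8470, SEA), (22, 8470, NYC), (22, 8470, SEA), (28, 8040, CHI), (28, 8040, MIA), (39, 8470, NYC), (39, 8470, SEA), (4, 8040, CHI), (4, 8040, MIA), (8, 8040, CHI), (8, 8040, MIA)} (3 duplicate(s) eliminated).
Filtering on fno < dist leaves {(21, 8470, NYC), (21, 8470, SEA), (22, 8470, NYC), (22, 8470, SEA), (28, 8040, CHI), (28, 8040, MIA), (39, 8470, NYC), (39, 8470, SEA), (4, 8040, CHI), (4, 8040, MIA), (8, 8040, CHI), (8, 8040, MIA)}.
Filtering on fno < 24 and dist < 8470 leaves {(4, 8040, CHI), (4, 8040, MIA), (8, 8040, CHI), (8, 8040, MIA)}.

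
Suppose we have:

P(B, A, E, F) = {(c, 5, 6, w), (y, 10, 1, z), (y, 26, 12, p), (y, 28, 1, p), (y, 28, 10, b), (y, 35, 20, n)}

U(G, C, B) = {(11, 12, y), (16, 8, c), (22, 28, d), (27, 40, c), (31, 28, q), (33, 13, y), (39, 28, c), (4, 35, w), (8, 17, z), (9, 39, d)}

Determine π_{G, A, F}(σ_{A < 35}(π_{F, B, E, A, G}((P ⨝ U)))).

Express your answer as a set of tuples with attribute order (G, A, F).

P ⋈ U (natural join on B): {(c, 5, 6, w, 16, 8), (c, 5, 6, w, 27, 40), (c, 5, 6, w, 39, 28), (y, 10, 1, z, 11, 12), (y, 10, 1, z, 33, 13), (y, 26, 12, p, 11, 12), (y, 26, 12, p, 33, 13), (y, 28, 1, p, 11, 12), (y, 28, 1, p, 33, 13), (y, 28, 10, b, 11, 12), (y, 28, 10, b, 33, 13), (y, 35, 20, n, 11, 12), (y, 35, 20, n, 33, 13)}
Projecting to F, B, E, A, G: {(b, y, 10, 28, 11), (b, y, 10, 28, 33), (n, y, 20, 35, 11), (n, y, 20, 35, 33), (p, y, 1, 28, 11), (p, y, 1, 28, 33), (p, y, 12, 26, 11), (p, y, 12, 26, 33), (w, c, 6, 5, 16), (w, c, 6, 5, 27), (w, c, 6, 5, 39), (z, y, 1, 10, 11), (z, y, 1, 10, 33)}
σ[A < 35]: keep tuples satisfying A < 35 → {(b, y, 10, 28, 11), (b, y, 10, 28, 33), (p, y, 1, 28, 11), (p, y, 1, 28, 33), (p, y, 12, 26, 11), (p, y, 12, 26, 33), (w, c, 6, 5, 16), (w, c, 6, 5, 27), (w, c, 6, 5, 39), (z, y, 1, 10, 11), (z, y, 1, 10, 33)}
Projecting to G, A, F: {(11, 10, z), (11, 26, p), (11, 28, b), (11, 28, p), (16, 5, w), (27, 5, w), (33, 10, z), (33, 26, p), (33, 28, b), (33, 28, p), (39, 5, w)}

{(11, 10, z), (11, 26, p), (11, 28, b), (11, 28, p), (16, 5, w), (27, 5, w), (33, 10, z), (33, 26, p), (33, 28, b), (33, 28, p), (39, 5, w)}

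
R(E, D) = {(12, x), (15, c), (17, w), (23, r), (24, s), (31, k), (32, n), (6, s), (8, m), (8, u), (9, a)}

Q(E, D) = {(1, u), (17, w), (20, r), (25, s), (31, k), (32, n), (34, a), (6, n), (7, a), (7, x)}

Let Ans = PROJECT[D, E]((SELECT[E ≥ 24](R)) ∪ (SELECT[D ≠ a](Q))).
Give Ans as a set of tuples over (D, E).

{(k, 31), (n, 32), (n, 6), (r, 20), (s, 24), (s, 25), (u, 1), (w, 17), (x, 7)}

Selection E ≥ 24: {(24, s), (31, k), (32, n)}
Selection D ≠ a: {(1, u), (17, w), (20, r), (25, s), (31, k), (32, n), (6, n), (7, x)}
Set union of the two operands is {(1, u), (17, w), (20, r), (24, s), (25, s), (31, k), (32, n), (6, n), (7, x)}.
π[D, E]: project onto (D, E) → {(k, 31), (n, 32), (n, 6), (r, 20), (s, 24), (s, 25), (u, 1), (w, 17), (x, 7)}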